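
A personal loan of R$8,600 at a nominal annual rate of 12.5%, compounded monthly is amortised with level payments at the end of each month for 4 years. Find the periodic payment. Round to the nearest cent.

R$228.59

Periodic rate i = 0.125/12 = 0.0104167; n = 4 × 12 = 48 periods.
PMT = 8600 / ( [1 − (1+0.0104167)^(−48)] / 0.0104167 ) = 8600 / 37.622274 = 228.5880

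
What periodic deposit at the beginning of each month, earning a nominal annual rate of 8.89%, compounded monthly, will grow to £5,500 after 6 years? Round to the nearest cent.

With 12 periods per year: i = 0.00740833, n = 72.
PMT = 5500 / ( [(1+0.00740833)^72 − 1] / 0.00740833 × (1+i) ) = 5500 / 95.374507 = 57.6674

£57.67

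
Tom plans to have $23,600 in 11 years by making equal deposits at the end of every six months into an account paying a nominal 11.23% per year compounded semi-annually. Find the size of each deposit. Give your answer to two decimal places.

$569.63

i = 0.1123/2 = 0.05615 per half-year; n = 11·2 = 22.
FV-annuity factor = 41.430351; PMT = 23600 / 41.430351 = 569.6307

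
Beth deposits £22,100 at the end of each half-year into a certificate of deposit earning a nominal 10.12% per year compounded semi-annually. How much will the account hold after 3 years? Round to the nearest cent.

£150,549.40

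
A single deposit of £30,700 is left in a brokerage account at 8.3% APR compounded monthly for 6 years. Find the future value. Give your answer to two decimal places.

£50,428.09

Periodic rate i = 0.083/12 = 0.00691667; n = 6 × 12 = 72 periods.
FV = PV·(1+i)^n = 30,700 × 1.642609 = 50,428.0872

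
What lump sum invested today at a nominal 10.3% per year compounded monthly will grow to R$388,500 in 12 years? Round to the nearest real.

R$113,473

With 12 periods per year: i = 0.00858333, n = 144.
PV = FV·(1+i)^(−n) = 388,500 × 0.292081 = 113,473.2936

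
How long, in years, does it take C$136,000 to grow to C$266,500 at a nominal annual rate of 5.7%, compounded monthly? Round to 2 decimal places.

11.83 years

Periodic rate i = 0.057/12 = 0.00475.
n = ln(266500/136000) / ln(1+0.00475) = ln(1.95956) / 0.004739 = 141.9612 months
= 141.9612/12 years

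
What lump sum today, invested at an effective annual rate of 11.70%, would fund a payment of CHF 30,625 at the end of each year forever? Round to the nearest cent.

PV = C/r = 30625/0.117 = 261,752.1368

CHF 261,752.14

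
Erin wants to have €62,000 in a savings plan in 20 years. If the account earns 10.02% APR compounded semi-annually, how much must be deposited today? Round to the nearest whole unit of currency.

€8,773

i = 0.1002/2 = 0.0501 per half-year; n = 20·2 = 40.
PV = FV·(1+i)^(−n) = 62,000 × 0.141506 = 8,773.3479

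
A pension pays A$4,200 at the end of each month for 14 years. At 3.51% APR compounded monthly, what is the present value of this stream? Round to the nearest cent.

A$556,829.13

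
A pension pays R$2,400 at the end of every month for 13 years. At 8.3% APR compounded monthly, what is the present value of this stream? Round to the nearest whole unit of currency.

R$228,596

i = 0.083/12 = 0.00691667 per month; n = 13·12 = 156.
PV = PMT · [1 − (1+i)^(−n)] / i = 2400 · 95.248149 = 228,595.5576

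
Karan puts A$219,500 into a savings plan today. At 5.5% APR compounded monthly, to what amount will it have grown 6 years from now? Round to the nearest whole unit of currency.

Periodic rate i = 0.055/12 = 0.00458333; n = 6 × 12 = 72 periods.
219,500 × (1+0.00458333)^72 = 219,500 × 1.389920 = 305,087.3977

A$305,087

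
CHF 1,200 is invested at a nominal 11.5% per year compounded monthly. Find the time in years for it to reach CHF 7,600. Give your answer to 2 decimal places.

16.13 years

Periodic rate i = 0.115/12 = 0.00958333.
n = ln(7600/1200) / ln(1+0.00958333) = ln(6.33333) / 0.009538 = 193.5294 months
= 193.5294/12 years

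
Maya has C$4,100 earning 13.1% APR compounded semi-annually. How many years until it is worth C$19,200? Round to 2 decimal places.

12.17 years

Periodic rate i = 0.131/2 = 0.0655.
n = ln(19200/4100) / ln(1+0.0655) = ln(4.68293) / 0.063444 = 24.3351 half-years
= 24.3351/2 years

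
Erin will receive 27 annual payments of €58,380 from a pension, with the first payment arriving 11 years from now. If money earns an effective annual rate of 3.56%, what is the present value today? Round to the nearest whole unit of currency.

€706,351

PV at t=10 (ordinary 27-year annuity): 58380 × a(27|0.0356) = 58380 × 17.166311 = 1,002,169.2151
Discount back 10 years: 1,002,169.2151 × (1+0.0356)^(−10) = 1,002,169.2151 × 0.704822 = 706,351.1234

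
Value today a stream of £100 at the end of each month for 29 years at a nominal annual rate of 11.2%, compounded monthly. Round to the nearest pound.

£10,292

With 12 periods per year: i = 0.00933333, n = 348.
PV = PMT · [1 − (1+i)^(−n)] / i = 100 · 102.916980 = 10,291.6980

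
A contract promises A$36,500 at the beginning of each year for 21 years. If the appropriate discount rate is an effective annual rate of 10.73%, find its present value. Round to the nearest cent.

PV = 36500 × [1 − (1+0.1073)^(−21)] / 0.1073 × (1+i) = 36500 × 9.106012 = 332,369.4454
(Beginning-of-period payments → annuity-due factor ×(1+i).)

A$332,369.45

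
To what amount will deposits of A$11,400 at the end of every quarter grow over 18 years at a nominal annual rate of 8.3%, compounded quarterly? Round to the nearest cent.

A$1,860,966.95

i = 0.083/4 = 0.02075 per quarter; n = 18·4 = 72.
Accumulation factor s(72|0.02075) = 163.242715; FV = 11400 × 163.242715 = 1,860,966.9470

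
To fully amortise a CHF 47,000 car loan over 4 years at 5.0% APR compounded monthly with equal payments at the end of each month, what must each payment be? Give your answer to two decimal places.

CHF 1,082.38

Periodic rate i = 0.05/12 = 0.00416667; n = 4 × 12 = 48 periods.
Annuity-PV factor = 43.422956; PMT = 47000 / 43.422956 = 1,082.3768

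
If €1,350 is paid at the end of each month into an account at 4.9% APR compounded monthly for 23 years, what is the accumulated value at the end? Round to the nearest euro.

€687,445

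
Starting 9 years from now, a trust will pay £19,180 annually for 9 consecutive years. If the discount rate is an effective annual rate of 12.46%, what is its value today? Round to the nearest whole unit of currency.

PV at t=8 (ordinary 9-year annuity): 19180 × a(9|0.1246) = 19180 × 5.236356 = 100,433.3153
Discount back 8 years: 100,433.3153 × (1+0.1246)^(−8) = 100,433.3153 × 0.390855 = 39,254.8358

£39,255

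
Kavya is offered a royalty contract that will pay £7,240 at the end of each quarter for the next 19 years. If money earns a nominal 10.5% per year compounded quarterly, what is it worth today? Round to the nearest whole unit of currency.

£237,318

Periodic rate i = 0.105/4 = 0.02625; n = 19 × 4 = 76 periods.
PV = PMT · [1 − (1+i)^(−n)] / i = 7240 · 32.778690 = 237,317.7142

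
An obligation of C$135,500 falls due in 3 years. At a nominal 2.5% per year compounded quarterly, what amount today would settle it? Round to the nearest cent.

With 4 periods per year: i = 0.00625, n = 12.
PV = FV·(1+i)^(−n) = 135,500 × 0.927960 = 125,738.5867

C$125,738.59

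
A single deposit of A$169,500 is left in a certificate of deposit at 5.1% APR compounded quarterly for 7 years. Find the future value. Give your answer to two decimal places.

Periodic rate i = 0.051/4 = 0.01275; n = 7 × 4 = 28 periods.
FV = PV·(1+i)^n = 169,500 × 1.425815 = 241,675.5716

A$241,675.57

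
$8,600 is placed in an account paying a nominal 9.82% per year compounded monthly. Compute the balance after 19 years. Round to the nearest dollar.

$55,145

Periodic rate i = 0.0982/12 = 0.00818333; n = 19 × 12 = 228 periods.
FV = PV·(1+i)^n = 8,600 × 6.412230 = 55,145.1813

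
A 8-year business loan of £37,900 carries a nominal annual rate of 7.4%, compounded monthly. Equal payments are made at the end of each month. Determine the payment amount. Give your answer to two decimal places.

£524.29

With 12 periods per year: i = 0.00616667, n = 96.
PMT = 37900 / ( [1 − (1+0.00616667)^(−96)] / 0.00616667 ) = 37900 / 72.287622 = 524.2945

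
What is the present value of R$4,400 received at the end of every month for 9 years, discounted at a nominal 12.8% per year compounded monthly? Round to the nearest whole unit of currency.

With 12 periods per year: i = 0.0106667, n = 108.
PV = 4400 × [1 − (1+0.0106667)^(−108)] / 0.0106667 = 4400 × 63.943326 = 281,350.6354

R$281,351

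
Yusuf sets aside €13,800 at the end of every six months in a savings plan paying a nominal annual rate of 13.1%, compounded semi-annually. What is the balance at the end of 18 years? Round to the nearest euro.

i = 0.131/2 = 0.0655 per half-year; n = 18·2 = 36.
Accumulation factor s(36|0.0655) = 134.591899; FV = 13800 × 134.591899 = 1,857,368.2036

€1,857,368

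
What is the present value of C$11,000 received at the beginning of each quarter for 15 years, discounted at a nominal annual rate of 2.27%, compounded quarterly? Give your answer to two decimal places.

C$561,211.71

Periodic rate i = 0.0227/4 = 0.005675; n = 15 × 4 = 60 periods.
PV = PMT · [1 − (1+i)^(−n)] / i × (1+i) = 11000 · 51.019246 = 561,211.7068
(Beginning-of-period payments → annuity-due factor ×(1+i).)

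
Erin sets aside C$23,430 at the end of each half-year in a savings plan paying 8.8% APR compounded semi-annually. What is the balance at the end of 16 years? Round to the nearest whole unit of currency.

C$1,579,703

Periodic rate i = 0.088/2 = 0.044; n = 16 × 2 = 32 periods.
Accumulation factor s(32|0.044) = 67.422219; FV = 23430 × 67.422219 = 1,579,702.5832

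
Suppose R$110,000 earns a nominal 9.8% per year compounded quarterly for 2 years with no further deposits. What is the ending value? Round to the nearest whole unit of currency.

R$133,502

With 4 periods per year: i = 0.0245, n = 8.
FV = PV·(1+i)^n = 110,000 × 1.213656 = 133,502.1891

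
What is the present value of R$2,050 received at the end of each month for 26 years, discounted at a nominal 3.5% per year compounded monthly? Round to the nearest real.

R$419,565

With 12 periods per year: i = 0.00291667, n = 312.
PV = 2050 × [1 − (1+0.00291667)^(−312)] / 0.00291667 = 2050 × 204.665923 = 419,565.1425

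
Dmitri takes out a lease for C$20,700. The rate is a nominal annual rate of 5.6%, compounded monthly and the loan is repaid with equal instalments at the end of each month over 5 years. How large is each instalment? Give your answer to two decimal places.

Periodic rate i = 0.056/12 = 0.00466667; n = 5 × 12 = 60 periods.
PMT = 20700 / ( [1 − (1+0.00466667)^(−60)] / 0.00466667 ) = 20700 / 52.226539 = 396.3502

C$396.35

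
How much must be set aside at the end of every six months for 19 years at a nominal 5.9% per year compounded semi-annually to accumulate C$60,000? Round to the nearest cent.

C$876.86

With 2 periods per year: i = 0.0295, n = 38.
PMT = 60000 / ( [(1+0.0295)^38 − 1] / 0.0295 ) = 60000 / 68.426122 = 876.8581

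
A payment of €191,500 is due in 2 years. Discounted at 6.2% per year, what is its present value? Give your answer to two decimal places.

PV = FV·(1+i)^(−n) = 191,500 × 0.886647 = 169,792.9856

€169,792.99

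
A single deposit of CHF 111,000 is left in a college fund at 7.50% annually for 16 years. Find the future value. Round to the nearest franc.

CHF 353,068

FV = PV·(1+i)^n = 111,000 × 3.180793 = 353,068.0401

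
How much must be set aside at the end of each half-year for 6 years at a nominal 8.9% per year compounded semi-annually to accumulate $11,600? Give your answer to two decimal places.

i = 0.089/2 = 0.0445 per half-year; n = 6·2 = 12.
PMT = 11600 / ( [(1+0.0445)^12 − 1] / 0.0445 ) = 11600 / 15.419548 = 752.2918

$752.29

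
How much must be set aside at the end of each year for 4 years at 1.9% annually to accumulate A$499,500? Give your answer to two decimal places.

FV-annuity factor = 4.115451; PMT = 499500 / 4.115451 = 121,371.8781

A$121,371.88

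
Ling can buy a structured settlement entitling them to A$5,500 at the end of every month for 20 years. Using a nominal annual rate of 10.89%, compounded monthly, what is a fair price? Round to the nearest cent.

With 12 periods per year: i = 0.009075, n = 240.
PV = 5500 × [1 − (1+0.009075)^(−240)] / 0.009075 = 5500 × 97.588321 = 536,735.7663

A$536,735.77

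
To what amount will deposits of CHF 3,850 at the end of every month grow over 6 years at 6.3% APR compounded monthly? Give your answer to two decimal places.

CHF 335,808.48

i = 0.063/12 = 0.00525 per month; n = 6·12 = 72.
Accumulation factor s(72|0.00525) = 87.222981; FV = 3850 × 87.222981 = 335,808.4778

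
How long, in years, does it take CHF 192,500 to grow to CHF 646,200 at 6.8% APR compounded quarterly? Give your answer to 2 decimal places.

17.96 years

Periodic rate i = 0.068/4 = 0.017.
n = ln(646200/192500) / ln(1+0.017) = ln(3.35688) / 0.016857 = 71.8399 quarters
= 71.8399/4 years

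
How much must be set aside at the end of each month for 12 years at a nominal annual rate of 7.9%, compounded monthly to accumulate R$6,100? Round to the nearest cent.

With 12 periods per year: i = 0.00658333, n = 144.
FV-annuity factor = 238.866597; PMT = 6100 / 238.866597 = 25.5373

R$25.54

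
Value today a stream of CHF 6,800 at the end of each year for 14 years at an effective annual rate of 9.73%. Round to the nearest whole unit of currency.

CHF 50,839

PV = PMT · [1 − (1+i)^(−n)] / i = 6800 · 7.476371 = 50,839.3256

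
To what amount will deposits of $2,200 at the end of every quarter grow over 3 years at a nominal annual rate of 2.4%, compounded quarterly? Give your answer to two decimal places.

$27,288.86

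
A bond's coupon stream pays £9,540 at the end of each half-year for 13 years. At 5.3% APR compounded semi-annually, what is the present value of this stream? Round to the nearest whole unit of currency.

i = 0.053/2 = 0.0265 per half-year; n = 13·2 = 26.
PV = 9540 × [1 − (1+0.0265)^(−26)] / 0.0265 = 9540 × 18.618779 = 177,623.1525

£177,623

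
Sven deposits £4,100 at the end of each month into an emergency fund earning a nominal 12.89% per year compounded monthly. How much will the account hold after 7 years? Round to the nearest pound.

i = 0.1289/12 = 0.0107417 per month; n = 7·12 = 84.
FV = 4100 × [(1+0.0107417)^84 − 1] / 0.0107417 = 4100 × 135.307972 = 554,762.6862

£554,763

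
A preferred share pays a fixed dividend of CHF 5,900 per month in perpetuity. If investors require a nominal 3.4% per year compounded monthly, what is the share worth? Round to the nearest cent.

Periodic rate i = 0.034/12 = 0.00283333.
PV = PMT / i = 5900 / 0.00283333 = 2,082,352.9412

CHF 2,082,352.94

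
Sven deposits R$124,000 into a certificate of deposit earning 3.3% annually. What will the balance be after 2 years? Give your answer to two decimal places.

FV = 124,000 × (1 + 0.033)^2 = 132,319.0360

R$132,319.04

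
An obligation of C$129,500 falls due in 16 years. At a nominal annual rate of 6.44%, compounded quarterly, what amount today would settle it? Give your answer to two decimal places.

C$46,594.74

With 4 periods per year: i = 0.0161, n = 64.
PV = 129,500 / (1 + 0.0161)^64 = 129,500 / 2.779284 = 46,594.7388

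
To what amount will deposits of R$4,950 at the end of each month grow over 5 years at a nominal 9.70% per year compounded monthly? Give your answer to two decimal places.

With 12 periods per year: i = 0.00808333, n = 60.
FV = 4950 × [(1+0.00808333)^60 − 1] / 0.00808333 = 4950 × 76.826156 = 380,289.4711

R$380,289.47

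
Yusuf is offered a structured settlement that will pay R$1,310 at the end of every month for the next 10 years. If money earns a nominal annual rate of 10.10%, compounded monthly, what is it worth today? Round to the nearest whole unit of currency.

R$98,715

With 12 periods per year: i = 0.00841667, n = 120.
PV = PMT · [1 − (1+i)^(−n)] / i = 1310 · 75.355047 = 98,715.1115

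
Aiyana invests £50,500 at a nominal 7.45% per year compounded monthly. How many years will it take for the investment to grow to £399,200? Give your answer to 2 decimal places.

27.84 years

Periodic rate i = 0.0745/12 = 0.00620833.
n = ln(399200/50500) / ln(1+0.00620833) = ln(7.90495) / 0.006189 = 334.0511 months
= 334.0511/12 years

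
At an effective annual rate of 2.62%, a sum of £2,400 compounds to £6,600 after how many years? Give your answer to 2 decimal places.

(1+i)^n = 6600/2400 = 2.75000, so n = ln 2.75000 / ln 1.0262 = 39.1143 years

39.11 years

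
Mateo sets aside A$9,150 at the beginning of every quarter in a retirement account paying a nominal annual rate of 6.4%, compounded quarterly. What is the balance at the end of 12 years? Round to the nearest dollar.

Periodic rate i = 0.064/4 = 0.016; n = 12 × 4 = 48 periods.
FV = 9150 × [(1+0.016)^48 − 1] / 0.016 × (1+i) = 9150 × 72.541592 = 663,755.5704
(annuity-due: payments at period start, so ×(1+i).)

A$663,756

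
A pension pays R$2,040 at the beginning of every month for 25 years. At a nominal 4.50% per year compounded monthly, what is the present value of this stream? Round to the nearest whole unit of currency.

R$368,393

i = 0.045/12 = 0.00375 per month; n = 25·12 = 300.
PV = PMT · [1 − (1+i)^(−n)] / i × (1+i) = 2040 · 180.584986 = 368,393.3705
Payments are at the start of each period, so multiply by (1+i).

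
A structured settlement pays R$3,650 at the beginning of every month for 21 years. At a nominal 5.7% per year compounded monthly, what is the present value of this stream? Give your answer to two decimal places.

R$538,167.12

With 12 periods per year: i = 0.00475, n = 252.
Annuity factor a(252|0.00475) × (1+i) = 147.443047; PV = 3650 × 147.443047 = 538,167.1199
(Beginning-of-period payments → annuity-due factor ×(1+i).)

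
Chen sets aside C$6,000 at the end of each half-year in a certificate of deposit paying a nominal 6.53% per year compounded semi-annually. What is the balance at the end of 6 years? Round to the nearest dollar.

Periodic rate i = 0.0653/2 = 0.03265; n = 6 × 2 = 12 periods.
FV = 6000 × [(1+0.03265)^12 − 1] / 0.03265 = 6000 × 14.407589 = 86,445.5342

C$86,446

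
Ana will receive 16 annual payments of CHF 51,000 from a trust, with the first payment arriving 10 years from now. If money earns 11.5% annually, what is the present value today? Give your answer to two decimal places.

Value one period before first payment (t=9): 51000 × [1 − (1+0.115)^(−16)] / 0.115 = 51000 × 7.171935 = 365,768.6995
Discount back 9 years: 365,768.6995 × (1+0.115)^(−9) = 365,768.6995 × 0.375428 = 137,319.6639

CHF 137,319.66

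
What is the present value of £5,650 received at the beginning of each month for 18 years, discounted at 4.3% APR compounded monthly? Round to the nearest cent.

With 12 periods per year: i = 0.00358333, n = 216.
PV = 5650 × [1 − (1+0.00358333)^(−216)] / 0.00358333 × (1+i) = 5650 × 150.732666 = 851,639.5612
(Beginning-of-period payments → annuity-due factor ×(1+i).)

£851,639.56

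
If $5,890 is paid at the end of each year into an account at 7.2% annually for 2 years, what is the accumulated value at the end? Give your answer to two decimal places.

$12,204.08

Accumulation factor s(2|0.072) = 2.072000; FV = 5890 × 2.072000 = 12,204.0800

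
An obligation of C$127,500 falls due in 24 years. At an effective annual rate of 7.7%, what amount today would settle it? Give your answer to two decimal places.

Discount factor = (1+0.077)^(−24) = 0.168587; PV = 127,500 × 0.168587 = 21,494.7949

C$21,494.79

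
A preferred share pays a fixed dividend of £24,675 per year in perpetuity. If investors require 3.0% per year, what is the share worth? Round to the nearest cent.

£822,500.00

PV = PMT / i = 24675 / 0.03 = 822,500.0000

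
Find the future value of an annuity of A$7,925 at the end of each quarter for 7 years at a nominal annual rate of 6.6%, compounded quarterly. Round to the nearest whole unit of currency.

A$279,187

Periodic rate i = 0.066/4 = 0.0165; n = 7 × 4 = 28 periods.
Accumulation factor s(28|0.0165) = 35.228637; FV = 7925 × 35.228637 = 279,186.9521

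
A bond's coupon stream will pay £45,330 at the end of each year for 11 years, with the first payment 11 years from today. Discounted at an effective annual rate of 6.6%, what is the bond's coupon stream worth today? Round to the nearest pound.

Value one period before first payment (t=10): 45330 × [1 − (1+0.066)^(−11)] / 0.066 = 45330 × 7.650383 = 346,791.8644
Discount back 10 years: 346,791.8644 × (1+0.066)^(−10) = 346,791.8644 × 0.527750 = 183,019.2847

£183,019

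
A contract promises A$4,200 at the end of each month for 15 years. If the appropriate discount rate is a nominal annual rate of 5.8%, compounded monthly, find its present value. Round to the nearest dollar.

A$504,147

Periodic rate i = 0.058/12 = 0.00483333; n = 15 × 12 = 180 periods.
PV = 4200 × [1 − (1+0.00483333)^(−180)] / 0.00483333 = 4200 × 120.035072 = 504,147.3005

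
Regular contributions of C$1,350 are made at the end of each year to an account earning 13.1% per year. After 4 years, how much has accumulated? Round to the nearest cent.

C$6,556.80

FV = 1350 × [(1+0.131)^4 − 1] / 0.131 = 1350 × 4.856892 = 6,556.8043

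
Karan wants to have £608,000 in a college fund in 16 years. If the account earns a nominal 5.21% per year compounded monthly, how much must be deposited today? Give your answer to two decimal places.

i = 0.0521/12 = 0.00434167 per month; n = 16·12 = 192.
Discount factor = (1+0.00434167)^(−192) = 0.435267; PV = 608,000 × 0.435267 = 264,642.3437

£264,642.34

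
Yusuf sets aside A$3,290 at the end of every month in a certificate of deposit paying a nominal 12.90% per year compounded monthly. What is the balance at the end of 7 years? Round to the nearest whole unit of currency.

A$445,338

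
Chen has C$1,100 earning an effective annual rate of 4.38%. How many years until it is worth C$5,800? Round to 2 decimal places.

n = ln(5800/1100) / ln(1+0.0438) = ln(5.27273) / 0.042868 = 38.7830 years

38.78 years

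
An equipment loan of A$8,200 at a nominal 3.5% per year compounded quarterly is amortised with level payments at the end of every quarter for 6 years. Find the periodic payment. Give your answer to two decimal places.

A$380.28

Periodic rate i = 0.035/4 = 0.00875; n = 6 × 4 = 24 periods.
PMT = 8200 / ( [1 − (1+0.00875)^(−24)] / 0.00875 ) = 8200 / 21.562858 = 380.2835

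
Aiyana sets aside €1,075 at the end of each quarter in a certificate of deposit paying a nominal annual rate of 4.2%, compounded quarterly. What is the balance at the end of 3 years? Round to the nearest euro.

Periodic rate i = 0.042/4 = 0.0105; n = 3 × 4 = 12 periods.
FV = 1075 × [(1+0.0105)^12 − 1] / 0.0105 = 1075 × 12.717838 = 13,671.6756

€13,672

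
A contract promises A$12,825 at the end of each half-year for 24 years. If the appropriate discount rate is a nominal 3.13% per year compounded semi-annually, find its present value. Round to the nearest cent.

With 2 periods per year: i = 0.01565, n = 48.
PV = PMT · [1 − (1+i)^(−n)] / i = 12825 · 33.574904 = 430,598.1381

A$430,598.14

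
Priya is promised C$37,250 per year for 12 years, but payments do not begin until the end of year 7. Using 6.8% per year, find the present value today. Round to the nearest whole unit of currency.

C$201,515

Value one period before first payment (t=6): 37250 × [1 − (1+0.068)^(−12)] / 0.068 = 37250 × 8.028042 = 299,044.5514
PV₀ = 299,044.5514 / (1+0.068)^6 = 299,044.5514 / 1.483978 = 201,515.4635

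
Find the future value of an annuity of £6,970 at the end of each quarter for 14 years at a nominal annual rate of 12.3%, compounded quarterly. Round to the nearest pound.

With 4 periods per year: i = 0.03075, n = 56.
FV = 6970 × [(1+0.03075)^56 − 1] / 0.03075 = 6970 × 144.793302 = 1,009,209.3160

£1,009,209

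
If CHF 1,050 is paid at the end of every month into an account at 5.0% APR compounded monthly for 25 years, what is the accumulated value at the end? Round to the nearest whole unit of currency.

Periodic rate i = 0.05/12 = 0.00416667; n = 25 × 12 = 300 periods.
FV = 1050 × [(1+0.00416667)^300 − 1] / 0.00416667 = 1050 × 595.509708 = 625,285.1939

CHF 625,285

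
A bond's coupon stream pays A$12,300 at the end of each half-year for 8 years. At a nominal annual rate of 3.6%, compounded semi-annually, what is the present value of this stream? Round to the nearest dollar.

A$169,682

With 2 periods per year: i = 0.018, n = 16.
Annuity factor a(16|0.018) = 13.795310; PV = 12300 × 13.795310 = 169,682.3092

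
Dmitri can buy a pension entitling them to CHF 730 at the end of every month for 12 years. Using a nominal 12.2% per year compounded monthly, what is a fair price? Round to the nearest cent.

With 12 periods per year: i = 0.0101667, n = 144.
PV = 730 × [1 − (1+0.0101667)^(−144)] / 0.0101667 = 730 × 75.440130 = 55,071.2950

CHF 55,071.29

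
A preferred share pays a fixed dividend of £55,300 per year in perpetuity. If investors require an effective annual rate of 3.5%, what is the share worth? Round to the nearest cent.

£1,580,000.00

PV = C/r = 55300/0.035 = 1,580,000.0000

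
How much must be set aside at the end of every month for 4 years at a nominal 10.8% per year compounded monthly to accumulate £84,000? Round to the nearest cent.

With 12 periods per year: i = 0.009, n = 48.
PMT = 84000 / ( [(1+0.009)^48 − 1] / 0.009 ) = 84000 / 59.706825 = 1,406.8743

£1,406.87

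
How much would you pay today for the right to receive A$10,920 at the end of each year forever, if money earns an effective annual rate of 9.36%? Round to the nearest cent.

PV = PMT / i = 10920 / 0.0936 = 116,666.6667

A$116,666.67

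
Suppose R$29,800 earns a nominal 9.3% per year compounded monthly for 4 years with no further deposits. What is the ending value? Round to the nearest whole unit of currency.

R$43,167

Periodic rate i = 0.093/12 = 0.00775; n = 4 × 12 = 48 periods.
29,800 × (1+0.00775)^48 = 29,800 × 1.448554 = 43,166.9130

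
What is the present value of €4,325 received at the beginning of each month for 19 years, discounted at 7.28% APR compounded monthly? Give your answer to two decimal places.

With 12 periods per year: i = 0.00606667, n = 228.
Annuity factor a(228|0.00606667) × (1+i) = 124.073737; PV = 4325 × 124.073737 = 536,618.9140
(Beginning-of-period payments → annuity-due factor ×(1+i).)

€536,618.91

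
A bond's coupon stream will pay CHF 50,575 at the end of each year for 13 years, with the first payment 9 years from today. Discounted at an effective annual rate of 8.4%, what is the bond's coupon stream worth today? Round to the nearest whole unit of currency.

CHF 205,134

PV at t=8 (ordinary 13-year annuity): 50575 × a(13|0.084) = 50575 × 7.732803 = 391,086.5003
PV₀ = 391,086.5003 / (1+0.084)^8 = 391,086.5003 / 1.906489 = 205,134.4340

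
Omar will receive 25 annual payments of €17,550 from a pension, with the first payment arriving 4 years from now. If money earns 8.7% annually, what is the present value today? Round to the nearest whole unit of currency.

PV at t=3 (ordinary 25-year annuity): 17550 × a(25|0.087) = 17550 × 10.066207 = 176,661.9336
PV₀ = 176,661.9336 / (1+0.087)^3 = 176,661.9336 / 1.284366 = 137,548.0213

€137,548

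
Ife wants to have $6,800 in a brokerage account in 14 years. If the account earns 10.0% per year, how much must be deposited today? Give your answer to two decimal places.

$1,790.65

Discount factor = (1+0.1)^(−14) = 0.263331; PV = 6,800 × 0.263331 = 1,790.6525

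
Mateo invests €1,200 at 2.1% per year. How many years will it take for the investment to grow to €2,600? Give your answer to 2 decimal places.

n = ln(2600/1200) / ln(1+0.021) = ln(2.16667) / 0.020783 = 37.2038 years

37.20 years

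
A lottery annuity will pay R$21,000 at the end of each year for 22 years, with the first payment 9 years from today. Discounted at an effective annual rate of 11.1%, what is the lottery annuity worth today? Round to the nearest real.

Value one period before first payment (t=8): 21000 × [1 − (1+0.111)^(−22)] / 0.111 = 21000 × 8.119874 = 170,517.3534
Discount back 8 years: 170,517.3534 × (1+0.111)^(−8) = 170,517.3534 × 0.430812 = 73,460.8775

R$73,461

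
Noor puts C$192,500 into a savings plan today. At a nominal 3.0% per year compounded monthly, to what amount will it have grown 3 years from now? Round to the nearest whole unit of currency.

C$210,605

Periodic rate i = 0.03/12 = 0.0025; n = 3 × 12 = 36 periods.
192,500 × (1+0.0025)^36 = 192,500 × 1.094051 = 210,604.8946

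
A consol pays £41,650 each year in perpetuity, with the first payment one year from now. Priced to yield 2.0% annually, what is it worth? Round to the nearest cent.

PV = PMT / i = 41650 / 0.02 = 2,082,500.0000

£2,082,500.00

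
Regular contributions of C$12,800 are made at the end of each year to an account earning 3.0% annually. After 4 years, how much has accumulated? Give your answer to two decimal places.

C$53,550.43

FV = 12800 × [(1+0.03)^4 − 1] / 0.03 = 12800 × 4.183627 = 53,550.4256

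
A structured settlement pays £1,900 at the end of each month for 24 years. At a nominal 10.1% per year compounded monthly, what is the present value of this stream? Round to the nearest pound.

£205,545

Periodic rate i = 0.101/12 = 0.00841667; n = 24 × 12 = 288 periods.
PV = PMT · [1 − (1+i)^(−n)] / i = 1900 · 108.181824 = 205,545.4664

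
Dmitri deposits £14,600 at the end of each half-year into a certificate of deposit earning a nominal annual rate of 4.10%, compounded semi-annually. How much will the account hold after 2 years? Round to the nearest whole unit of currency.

£60,220

Periodic rate i = 0.041/2 = 0.0205; n = 2 × 2 = 4 periods.
FV = 14600 × [(1+0.0205)^4 − 1] / 0.0205 = 14600 × 4.124690 = 60,220.4684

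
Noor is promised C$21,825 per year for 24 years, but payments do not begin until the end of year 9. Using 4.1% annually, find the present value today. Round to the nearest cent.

C$238,834.26

Value one period before first payment (t=8): 21825 × [1 − (1+0.041)^(−24)] / 0.041 = 21825 × 15.092049 = 329,383.9742
PV₀ = 329,383.9742 / (1+0.041)^8 = 329,383.9742 / 1.379132 = 238,834.2623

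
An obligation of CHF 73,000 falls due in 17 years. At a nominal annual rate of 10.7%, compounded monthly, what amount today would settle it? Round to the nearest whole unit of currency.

With 12 periods per year: i = 0.00891667, n = 204.
PV = 73,000 / (1 + 0.00891667)^204 = 73,000 / 6.116183 = 11,935.5490

CHF 11,936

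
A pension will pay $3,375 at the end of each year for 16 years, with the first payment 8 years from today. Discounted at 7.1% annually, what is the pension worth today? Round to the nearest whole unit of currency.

$19,595

Value one period before first payment (t=7): 3375 × [1 − (1+0.071)^(−16)] / 0.071 = 3375 × 9.384374 = 31,672.2635
Discount back 7 years: 31,672.2635 × (1+0.071)^(−7) = 31,672.2635 × 0.618691 = 19,595.3401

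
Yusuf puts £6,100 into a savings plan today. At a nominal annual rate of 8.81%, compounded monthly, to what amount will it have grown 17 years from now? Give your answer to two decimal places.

Periodic rate i = 0.0881/12 = 0.00734167; n = 17 × 12 = 204 periods.
FV = PV·(1+i)^n = 6,100 × 4.446997 = 27,126.6795

£27,126.68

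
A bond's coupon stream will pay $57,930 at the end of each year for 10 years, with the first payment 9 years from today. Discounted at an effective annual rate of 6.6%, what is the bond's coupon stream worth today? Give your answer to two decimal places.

Value one period before first payment (t=8): 57930 × [1 − (1+0.066)^(−10)] / 0.066 = 57930 × 7.155308 = 414,507.0127
Discount back 8 years: 414,507.0127 × (1+0.066)^(−8) = 414,507.0127 × 0.599711 = 248,584.6141

$248,584.61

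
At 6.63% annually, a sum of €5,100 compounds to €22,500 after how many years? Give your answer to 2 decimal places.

23.12 years

n = ln(22500/5100) / ln(1+0.0663) = ln(4.41176) / 0.064195 = 23.1214 years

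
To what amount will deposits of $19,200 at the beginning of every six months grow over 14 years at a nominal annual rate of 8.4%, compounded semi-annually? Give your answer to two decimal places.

$1,031,012.98

With 2 periods per year: i = 0.042, n = 28.
Accumulation factor s(28|0.042) × (1+i) = 53.698593; FV = 19200 × 53.698593 = 1,031,012.9841
Payments are at the start of each period, so multiply by (1+i).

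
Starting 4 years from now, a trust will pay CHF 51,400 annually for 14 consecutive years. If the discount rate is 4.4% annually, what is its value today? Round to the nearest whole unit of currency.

CHF 464,792

Value one period before first payment (t=3): 51400 × [1 − (1+0.044)^(−14)] / 0.044 = 51400 × 10.289565 = 528,883.6483
PV₀ = 528,883.6483 / (1+0.044)^3 = 528,883.6483 / 1.137893 = 464,791.9996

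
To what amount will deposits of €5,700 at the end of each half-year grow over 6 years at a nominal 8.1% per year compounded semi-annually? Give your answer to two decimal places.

With 2 periods per year: i = 0.0405, n = 12.
FV = 5700 × [(1+0.0405)^12 − 1] / 0.0405 = 5700 × 15.068973 = 85,893.1460

€85,893.15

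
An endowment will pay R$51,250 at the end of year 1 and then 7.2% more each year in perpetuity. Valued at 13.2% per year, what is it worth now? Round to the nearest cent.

R$854,166.67

PV = PMT / (i − g) = 51250 / (0.132 − 0.072) = 51250 / 0.060000 = 854,166.6667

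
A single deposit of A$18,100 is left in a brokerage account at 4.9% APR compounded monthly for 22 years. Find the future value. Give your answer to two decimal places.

A$53,075.58

i = 0.049/12 = 0.00408333 per month; n = 22·12 = 264.
FV = 18,100 × (1 + 0.00408333)^264 = 53,075.5831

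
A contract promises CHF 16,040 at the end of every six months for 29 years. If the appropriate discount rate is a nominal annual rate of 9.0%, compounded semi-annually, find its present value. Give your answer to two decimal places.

CHF 328,695.47

Periodic rate i = 0.09/2 = 0.045; n = 29 × 2 = 58 periods.
PV = PMT · [1 − (1+i)^(−n)] / i = 16040 · 20.492236 = 328,695.4657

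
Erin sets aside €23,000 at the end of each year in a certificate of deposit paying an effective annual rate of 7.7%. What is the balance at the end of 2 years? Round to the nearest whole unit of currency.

€47,771

Accumulation factor s(2|0.077) = 2.077000; FV = 23000 × 2.077000 = 47,771.0000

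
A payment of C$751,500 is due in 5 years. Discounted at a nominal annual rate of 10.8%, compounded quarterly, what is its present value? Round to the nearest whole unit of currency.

C$441,083

i = 0.108/4 = 0.027 per quarter; n = 5·4 = 20.
PV = 751,500 / (1 + 0.027)^20 = 751,500 / 1.703762 = 441,082.7900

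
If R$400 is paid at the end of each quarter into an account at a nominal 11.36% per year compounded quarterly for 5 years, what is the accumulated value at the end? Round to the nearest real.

i = 0.1136/4 = 0.0284 per quarter; n = 5·4 = 20.
FV = PMT · [(1+i)^n − 1] / i = 400 · 26.437304 = 10,574.9217

R$10,575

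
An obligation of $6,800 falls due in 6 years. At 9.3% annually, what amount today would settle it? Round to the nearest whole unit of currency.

PV = FV·(1+i)^(−n) = 6,800 × 0.586515 = 3,988.3011

$3,988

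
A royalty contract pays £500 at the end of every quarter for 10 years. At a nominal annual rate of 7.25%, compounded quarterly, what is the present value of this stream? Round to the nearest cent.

i = 0.0725/4 = 0.018125 per quarter; n = 10·4 = 40.
PV = 500 × [1 − (1+0.018125)^(−40)] / 0.018125 = 500 × 28.277019 = 14,138.5097

£14,138.51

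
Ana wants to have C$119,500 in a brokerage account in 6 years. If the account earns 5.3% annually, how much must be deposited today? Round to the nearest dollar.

C$87,659

Discount factor = (1+0.053)^(−6) = 0.733550; PV = 119,500 × 0.733550 = 87,659.2354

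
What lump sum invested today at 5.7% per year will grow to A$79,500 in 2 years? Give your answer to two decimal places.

A$71,156.92

PV = 79,500 / (1 + 0.057)^2 = 79,500 / 1.117249 = 71,156.9220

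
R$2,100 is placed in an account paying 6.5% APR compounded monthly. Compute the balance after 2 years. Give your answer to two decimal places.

R$2,390.70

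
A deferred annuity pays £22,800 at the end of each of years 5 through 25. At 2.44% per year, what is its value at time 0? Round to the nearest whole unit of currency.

Value one period before first payment (t=4): 22800 × [1 − (1+0.0244)^(−21)] / 0.0244 = 22800 × 16.280634 = 371,198.4655
PV₀ = 371,198.4655 / (1+0.0244)^4 = 371,198.4655 / 1.101231 = 337,076.0477

£337,076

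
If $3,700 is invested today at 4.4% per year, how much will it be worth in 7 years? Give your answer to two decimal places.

FV = PV·(1+i)^n = 3,700 × 1.351772 = 5,001.5569

$5,001.56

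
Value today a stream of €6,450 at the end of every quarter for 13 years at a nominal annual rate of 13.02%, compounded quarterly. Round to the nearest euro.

i = 0.1302/4 = 0.03255 per quarter; n = 13·4 = 52.
Annuity factor a(52|0.03255) = 24.913355; PV = 6450 × 24.913355 = 160,691.1427

€160,691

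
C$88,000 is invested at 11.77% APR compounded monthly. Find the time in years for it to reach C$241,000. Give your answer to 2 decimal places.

8.60 years

Periodic rate i = 0.1177/12 = 0.00980833.
n = ln(241000/88000) / ln(1+0.00980833) = ln(2.73864) / 0.009761 = 103.2176 months
= 103.2176/12 years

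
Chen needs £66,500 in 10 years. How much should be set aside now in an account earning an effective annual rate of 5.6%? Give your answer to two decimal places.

Discount factor = (1+0.056)^(−10) = 0.579910; PV = 66,500 × 0.579910 = 38,564.0346

£38,564.03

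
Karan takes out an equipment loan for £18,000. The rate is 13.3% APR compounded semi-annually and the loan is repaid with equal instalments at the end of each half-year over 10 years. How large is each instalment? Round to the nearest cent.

£1,653.13

With 2 periods per year: i = 0.0665, n = 20.
Annuity-PV factor = 10.888425; PMT = 18000 / 10.888425 = 1,653.1317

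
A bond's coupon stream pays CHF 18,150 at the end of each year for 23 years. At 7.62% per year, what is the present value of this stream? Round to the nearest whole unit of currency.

PV = PMT · [1 − (1+i)^(−n)] / i = 18150 · 10.699506 = 194,196.0410

CHF 194,196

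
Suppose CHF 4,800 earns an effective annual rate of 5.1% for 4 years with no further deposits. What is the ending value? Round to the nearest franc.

FV = 4,800 × (1 + 0.051)^4 = 5,856.6882

CHF 5,857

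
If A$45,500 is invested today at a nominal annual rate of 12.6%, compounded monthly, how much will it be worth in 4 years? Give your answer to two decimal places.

A$75,119.84

With 12 periods per year: i = 0.0105, n = 48.
FV = PV·(1+i)^n = 45,500 × 1.650985 = 75,119.8399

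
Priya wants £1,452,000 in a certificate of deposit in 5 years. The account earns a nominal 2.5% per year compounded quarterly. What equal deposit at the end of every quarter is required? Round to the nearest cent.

Periodic rate i = 0.025/4 = 0.00625; n = 5 × 4 = 20 periods.
PMT = 1.452e+06 / ( [(1+0.00625)^20 − 1] / 0.00625 ) = 1.452e+06 / 21.233238 = 68,383.3521

£68,383.35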